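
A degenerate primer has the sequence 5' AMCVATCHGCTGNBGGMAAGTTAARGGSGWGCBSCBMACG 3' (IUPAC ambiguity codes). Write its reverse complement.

5'-CGTKVGSVGCWCSCCYTTAACTTKCCVNCAGCDGATBGKT-3'

Standard pairs A↔T, G↔C; ambiguity codes pair R↔Y, M↔K, W↔W, S↔S, B↔V, H↔D, N↔N. Complement (TKGBTAGDCGACNVCCKTTCAATTYCCSCWCGVSGVKTGC), then reverse for 5'→3'.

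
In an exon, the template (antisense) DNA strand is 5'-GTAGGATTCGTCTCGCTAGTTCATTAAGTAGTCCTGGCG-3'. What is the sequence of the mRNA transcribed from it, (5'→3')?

5'-CGCCAGGACUACUUAAUGAACUAGCGAGACGAAUCCUAC-3'

RNA polymerase reads the template 3'→5' and synthesizes mRNA 5'→3' by base-pairing (A→U, T→A, G↔C). The complement of the template is CATCCTAAGCAGAGCGATCAAGTAATTCATCAGGACCGC; antiparallel, so 5'→3' the coding strand is CGCCAGGACTACTTAATGAACTAGCGAGACGAATCCTAC. Replace T with U for the mRNA.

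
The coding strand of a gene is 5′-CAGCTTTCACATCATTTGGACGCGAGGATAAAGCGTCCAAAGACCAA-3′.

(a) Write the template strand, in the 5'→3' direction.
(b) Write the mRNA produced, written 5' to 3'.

(a) The template strand is the reverse complement of the coding strand: complement GTCGAAAGTGTAGTAAACCTGCGCTCCTATTTCGCAGGTTTCTGGTT, then reverse.
(b) mRNA matches the coding strand with T→U.

(a) 5'-TTGGTCTTTGGACGCTTTATCCTCGCGTCCAAATGATGTGAAAGCTG-3'
(b) 5'-CAGCUUUCACAUCAUUUGGACGCGAGGAUAAAGCGUCCAAAGACCAA-3'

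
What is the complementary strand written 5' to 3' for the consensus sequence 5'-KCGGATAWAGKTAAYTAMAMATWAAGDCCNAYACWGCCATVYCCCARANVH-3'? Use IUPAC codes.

Standard pairs A↔T, G↔C; ambiguity codes pair R↔Y, M↔K, W↔W, D↔H, V↔B, N↔N. Complement (MGCCTATWTCMATTRATKTKTAWTTCHGGNTRTGWCGGTABRGGGTYTNBD), then reverse for 5'→3'.

5'-DBNTYTGGGRBATGGCWGTRTNGGHCTTWATKTKTARTTAMCTWTATCCGM-3'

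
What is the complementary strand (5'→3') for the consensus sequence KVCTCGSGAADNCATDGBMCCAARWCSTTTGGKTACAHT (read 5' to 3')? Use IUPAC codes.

5′-ADTGTAMCCAAASGWYTTGGKVCHATGNHTTCSCGAGBM-3′

Standard pairs A↔T, G↔C; ambiguity codes pair R↔Y, M↔K, W↔W, S↔S, B↔V, D↔H, N↔N. Complement (MBGAGCSCTTHNGTAHCVKGGTTYWGSAAACCMATGTDA), then reverse for 5'→3'.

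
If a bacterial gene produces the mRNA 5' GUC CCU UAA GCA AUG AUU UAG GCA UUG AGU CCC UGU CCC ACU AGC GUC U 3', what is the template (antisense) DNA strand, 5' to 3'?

5′-AGACGCTAGTGGGACAGGGACTCAATGCCTAAATCATTGCTTAAGGGAC-3′

Replace U with T to get the coding DNA strand: GTCCCTTAAGCAATGATTTAGGCATTGAGTCCCTGTCCCACTAGCGTCT. The template strand is its reverse complement (complement CAGGGAATTCGTTACTAAATCCGTAACTCAGGGACAGGGTGATCGCAGA, then reverse).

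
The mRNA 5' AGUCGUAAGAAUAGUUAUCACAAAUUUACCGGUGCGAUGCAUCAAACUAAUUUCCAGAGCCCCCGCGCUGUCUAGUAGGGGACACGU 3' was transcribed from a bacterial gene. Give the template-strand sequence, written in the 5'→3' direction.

Replace U with T to get the coding DNA strand: AGTCGTAAGAATAGTTATCACAAATTTACCGGTGCGATGCATCAAACTAATTTCCAGAGCCCCCGCGCTGTCTAGTAGGGGACACGT. The template strand is its reverse complement (complement TCAGCATTCTTATCAATAGTGTTTAAATGGCCACGCTACGTAGTTTGATTAAAGGTCTCGGGGGCGCGACAGATCATCCCCTGTGCA, then reverse).

5′-ACGTGTCCCCTACTAGACAGCGCGGGGGCTCTGGAAATTAGTTTGATGCATCGCACCGGTAAATTTGTGATAACTATTCTTACGACT-3′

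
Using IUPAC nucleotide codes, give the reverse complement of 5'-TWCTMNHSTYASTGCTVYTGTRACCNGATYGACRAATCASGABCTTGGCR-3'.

Standard pairs A↔T, G↔C; ambiguity codes pair R↔Y, M↔K, W↔W, S↔S, B↔V, H↔D, N↔N. Complement (AWGAKNDSARTSACGABRACAYTGGNCTARCTGYTTAGTSCTVGAACCGY), then reverse for 5'→3'.

5'-YGCCAAGVTCSTGATTYGTCRATCNGGTYACARBAGCASTRASDNKAGWA-3'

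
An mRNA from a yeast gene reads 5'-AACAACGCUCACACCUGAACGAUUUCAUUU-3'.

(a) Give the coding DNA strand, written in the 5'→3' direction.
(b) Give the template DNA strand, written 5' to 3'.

(a) The coding strand matches the mRNA with U→T.
(b) The template strand is the reverse complement of the coding strand.

(a) 5′-AACAACGCTCACACCTGAACGATTTCATTT-3′
(b) 5′-AAATGAAATCGTTCAGGTGTGAGCGTTGTT-3′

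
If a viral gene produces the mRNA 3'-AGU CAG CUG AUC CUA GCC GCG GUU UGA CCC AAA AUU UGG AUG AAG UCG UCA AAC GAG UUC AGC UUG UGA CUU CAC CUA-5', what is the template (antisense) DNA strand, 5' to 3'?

Written 5'→3' the mRNA is AUCCACUUCAGUGUUCGACUUGAGCAAACUGCUGAAGUAGGUUUAAAACCCAGUUUGGCGCCGAUCCUAGUCGACUGA, so the coding DNA strand is ATCCACTTCAGTGTTCGACTTGAGCAAACTGCTGAAGTAGGTTTAAAACCCAGTTTGGCGCCGATCCTAGTCGACTGA. The template is its reverse complement.

5'-TCAGTCGACTAGGATCGGCGCCAAACTGGGTTTTAAACCTACTTCAGCAGTTTGCTCAAGTCGAACACTGAAGTGGAT-3'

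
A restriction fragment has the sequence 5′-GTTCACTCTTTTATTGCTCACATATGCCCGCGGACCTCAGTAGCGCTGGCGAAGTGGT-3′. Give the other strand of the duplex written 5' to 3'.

5′-ACCACTTCGCCAGCGCTACTGAGGTCCGCGGGCATATGTGAGCAATAAAAGAGTGAAC-3′

Pairing A↔T and G↔C gives CAAGTGAGAAAATAACGAGTGTATACGGGCGCCTGGAGTCATCGCGACCGCTTCACCA, running 3'→5'. Reverse for the 5'→3' convention.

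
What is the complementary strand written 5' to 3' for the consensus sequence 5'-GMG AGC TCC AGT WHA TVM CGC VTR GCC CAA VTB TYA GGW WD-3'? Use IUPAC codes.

5'-HWWCCTRAVABTTGGGCYABGCGKBATDWACTGGAGCTCKC-3'

Standard pairs A↔T, G↔C; ambiguity codes pair R↔Y, M↔K, W↔W, B↔V, D↔H. Complement (CKCTCGAGGTCAWDTABKGCGBAYCGGGTTBAVARTCCWWH), then reverse for 5'→3'.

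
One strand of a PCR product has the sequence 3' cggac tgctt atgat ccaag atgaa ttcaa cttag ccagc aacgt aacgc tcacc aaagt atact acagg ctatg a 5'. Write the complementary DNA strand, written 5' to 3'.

5'-GCCTGACGAATACTAGGTTCTACTTAAGTTGAATCGGTCGTTGCATTGCGAGTGGTTTCATATGATGTCCGATACT-3'

The strand is given 3'→5', so its complement runs 5'→3' in the same left-to-right order: pair each base A↔T, G↔C.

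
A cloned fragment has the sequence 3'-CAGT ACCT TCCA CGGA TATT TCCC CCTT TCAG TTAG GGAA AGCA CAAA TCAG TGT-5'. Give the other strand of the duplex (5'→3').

The strand is given 3'→5', so its complement runs 5'→3' in the same left-to-right order: pair each base A↔T, G↔C.

5'-GTCATGGAAGGTGCCTATAAAGGGGGAAAGTCAATCCCTTTCGTGTTTAGTCACA-3'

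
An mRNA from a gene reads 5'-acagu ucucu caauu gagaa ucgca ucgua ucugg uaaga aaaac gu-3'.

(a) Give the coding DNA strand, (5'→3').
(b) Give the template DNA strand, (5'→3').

(a) The coding strand matches the mRNA with U→T.
(b) The template strand is the reverse complement of the coding strand.

(a) 5'-ACAGTTCTCTCAATTGAGAATCGCATCGTATCTGGTAAGAAAAACGT-3'
(b) 5'-ACGTTTTTCTTACCAGATACGATGCGATTCTCAATTGAGAGAACTGT-3'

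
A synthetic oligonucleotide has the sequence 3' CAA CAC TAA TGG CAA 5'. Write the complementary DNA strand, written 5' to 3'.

The strand is given 3'→5', so its complement runs 5'→3' in the same left-to-right order: pair each base A↔T, G↔C.

5'-GTTGTGATTACCGTT-3'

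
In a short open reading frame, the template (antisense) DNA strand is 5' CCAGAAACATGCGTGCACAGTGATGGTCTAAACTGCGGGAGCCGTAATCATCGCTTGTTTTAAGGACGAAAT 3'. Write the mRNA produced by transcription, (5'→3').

The mRNA has the sequence of the coding strand (reverse complement of the template) with T→U. Reverse complement of CCAGAAACATGCGTGCACAGTGATGGTCTAAACTGCGGGAGCCGTAATCATCGCTTGTTTTAAGGACGAAAT is ATTTCGTCCTTAAAACAAGCGATGATTACGGCTCCCGCAGTTTAGACCATCACTGTGCACGCATGTTTCTGG; then T→U.

5'-AUUUCGUCCUUAAAACAAGCGAUGAUUACGGCUCCCGCAGUUUAGACCAUCACUGUGCACGCAUGUUUCUGG-3'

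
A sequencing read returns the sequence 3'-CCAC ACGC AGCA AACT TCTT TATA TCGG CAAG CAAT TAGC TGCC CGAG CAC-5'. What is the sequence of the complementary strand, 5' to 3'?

The strand is given 3'→5', so its complement runs 5'→3' in the same left-to-right order: pair each base A↔T, G↔C.

5'-GGTGTGCGTCGTTTGAAGAAATATAGCCGTTCGTTAATCGACGGGCTCGTG-3'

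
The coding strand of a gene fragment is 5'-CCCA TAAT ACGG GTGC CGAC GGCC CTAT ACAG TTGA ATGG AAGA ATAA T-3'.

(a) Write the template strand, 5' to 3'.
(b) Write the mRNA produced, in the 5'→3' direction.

(a) The template strand is the reverse complement of the coding strand: complement GGGTATTATGCCCACGGCTGCCGGGATATGTCAACTTACCTTCTTATTA, then reverse.
(b) mRNA matches the coding strand with T→U.

(a) 5'-ATTATTCTTCCATTCAACTGTATAGGGCCGTCGGCACCCGTATTATGGG-3'
(b) 5'-CCCAUAAUACGGGUGCCGACGGCCCUAUACAGUUGAAUGGAAGAAUAAU-3'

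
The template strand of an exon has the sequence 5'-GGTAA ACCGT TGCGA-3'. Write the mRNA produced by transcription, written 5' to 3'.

The mRNA has the sequence of the coding strand (reverse complement of the template) with T→U. Reverse complement of GGTAAACCGTTGCGA is TCGCAACGGTTTACC; then T→U.

5′-UCGCAACGGUUUACC-3′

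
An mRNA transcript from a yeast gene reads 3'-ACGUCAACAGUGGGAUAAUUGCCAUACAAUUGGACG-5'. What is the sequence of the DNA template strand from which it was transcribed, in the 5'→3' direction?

5'-TGCAGTTGTCACCCTATTAACGGTATGTTAACCTGC-3'

Written 5'→3' the mRNA is GCAGGUUAACAUACCGUUAAUAGGGUGACAACUGCA, so the coding DNA strand is GCAGGTTAACATACCGTTAATAGGGTGACAACTGCA. The template is its reverse complement.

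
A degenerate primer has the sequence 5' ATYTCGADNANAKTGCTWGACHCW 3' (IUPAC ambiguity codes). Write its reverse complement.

5′-WGDGTCWAGCAMTNTNHTCGARAT-3′

Standard pairs A↔T, G↔C; ambiguity codes pair Y↔R, K↔M, W↔W, D↔H, N↔N. Complement (TARAGCTHNTNTMACGAWCTGDGW), then reverse for 5'→3'.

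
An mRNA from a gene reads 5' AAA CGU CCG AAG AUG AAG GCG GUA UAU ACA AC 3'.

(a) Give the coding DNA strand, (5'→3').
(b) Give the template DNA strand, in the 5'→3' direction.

(a) The coding strand matches the mRNA with U→T.
(b) The template strand is the reverse complement of the coding strand.

(a) 5'-AAACGTCCGAAGATGAAGGCGGTATATACAAC-3'
(b) 5'-GTTGTATATACCGCCTTCATCTTCGGACGTTT-3'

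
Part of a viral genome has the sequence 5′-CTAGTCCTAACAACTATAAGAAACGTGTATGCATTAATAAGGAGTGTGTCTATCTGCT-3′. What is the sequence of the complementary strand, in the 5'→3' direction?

5'-AGCAGATAGACACACTCCTTATTAATGCATACACGTTTCTTATAGTTGTTAGGACTAG-3'

The complement of CTAGTCCTAACAACTATAAGAAACGTGTATGCATTAATAAGGAGTGTGTCTATCTGCT is GATCAGGATTGTTGATATTCTTTGCACATACGTAATTATTCCTCACACAGATAGACGA (A↔T, G↔C). DNA strands are antiparallel, so the complementary strand runs 3'→5'; reversing gives the 5'→3' form.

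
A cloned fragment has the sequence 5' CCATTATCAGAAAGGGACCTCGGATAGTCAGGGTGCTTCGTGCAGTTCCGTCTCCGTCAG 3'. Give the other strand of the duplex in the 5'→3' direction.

The complement of CCATTATCAGAAAGGGACCTCGGATAGTCAGGGTGCTTCGTGCAGTTCCGTCTCCGTCAG is GGTAATAGTCTTTCCCTGGAGCCTATCAGTCCCACGAAGCACGTCAAGGCAGAGGCAGTC (A↔T, G↔C). DNA strands are antiparallel, so the complementary strand runs 3'→5'; reversing gives the 5'→3' form.

5'-CTGACGGAGACGGAACTGCACGAAGCACCCTGACTATCCGAGGTCCCTTTCTGATAATGG-3'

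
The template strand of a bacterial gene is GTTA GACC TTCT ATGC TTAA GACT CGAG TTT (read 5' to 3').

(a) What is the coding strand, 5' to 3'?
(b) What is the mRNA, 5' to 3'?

(a) The coding strand is the reverse complement of the template: complement CAATCTGGAAGATACGAATTCTGAGCTCAAA, then reverse.
(b) mRNA has the coding-strand sequence with T→U.

(a) 5'-AAACTCGAGTCTTAAGCATAGAAGGTCTAAC-3'
(b) 5′-AAACUCGAGUCUUAAGCAUAGAAGGUCUAAC-3′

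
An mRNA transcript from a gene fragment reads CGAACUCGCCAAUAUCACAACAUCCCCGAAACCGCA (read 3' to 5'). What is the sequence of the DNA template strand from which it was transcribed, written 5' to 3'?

Written 5'→3' the mRNA is ACGCCAAAGCCCCUACAACACUAUAACCGCUCAAGC, so the coding DNA strand is ACGCCAAAGCCCCTACAACACTATAACCGCTCAAGC. The template is its reverse complement.

5'-GCTTGAGCGGTTATAGTGTTGTAGGGGCTTTGGCGT-3'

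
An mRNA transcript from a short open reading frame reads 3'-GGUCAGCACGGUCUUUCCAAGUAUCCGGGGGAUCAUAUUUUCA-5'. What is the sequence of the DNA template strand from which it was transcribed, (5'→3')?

5'-CCAGTCGTGCCAGAAAGGTTCATAGGCCCCCTAGTATAAAAGT-3'

Written 5'→3' the mRNA is ACUUUUAUACUAGGGGGCCUAUGAACCUUUCUGGCACGACUGG, so the coding DNA strand is ACTTTTATACTAGGGGGCCTATGAACCTTTCTGGCACGACTGG. The template is its reverse complement.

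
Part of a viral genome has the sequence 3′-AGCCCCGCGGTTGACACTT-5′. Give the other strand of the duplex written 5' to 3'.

5'-TCGGGGCGCCAACTGTGAA-3'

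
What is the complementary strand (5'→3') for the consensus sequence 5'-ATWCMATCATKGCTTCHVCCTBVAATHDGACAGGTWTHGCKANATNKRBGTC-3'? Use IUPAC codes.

5'-GACVYMNATNTMGCDAWACCTGTCHDATTBVAGGBDGAAGCMATGATKGWAT-3'

Standard pairs A↔T, G↔C; ambiguity codes pair R↔Y, M↔K, W↔W, B↔V, D↔H, N↔N. Complement (TAWGKTAGTAMCGAAGDBGGAVBTTADHCTGTCCAWADCGMTNTANMYVCAG), then reverse for 5'→3'.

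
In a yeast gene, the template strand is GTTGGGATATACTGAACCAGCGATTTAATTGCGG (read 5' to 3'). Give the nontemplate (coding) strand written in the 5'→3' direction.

The coding strand is complementary and antiparallel to the template: take the complement (A↔T, G↔C) and reverse.

5'-CCGCAATTAAATCGCTGGTTCAGTATATCCCAAC-3'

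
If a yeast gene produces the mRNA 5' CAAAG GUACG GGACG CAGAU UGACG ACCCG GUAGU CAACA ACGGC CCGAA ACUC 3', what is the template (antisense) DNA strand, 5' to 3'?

Replace U with T to get the coding DNA strand: CAAAGGTACGGGACGCAGATTGACGACCCGGTAGTCAACAACGGCCCGAAACTC. The template strand is its reverse complement (complement GTTTCCATGCCCTGCGTCTAACTGCTGGGCCATCAGTTGTTGCCGGGCTTTGAG, then reverse).

5′-GAGTTTCGGGCCGTTGTTGACTACCGGGTCGTCAATCTGCGTCCCGTACCTTTG-3′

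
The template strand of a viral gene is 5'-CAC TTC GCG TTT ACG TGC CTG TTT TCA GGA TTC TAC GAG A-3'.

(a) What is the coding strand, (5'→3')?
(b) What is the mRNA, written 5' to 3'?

(a) 5'-TCTCGTAGAATCCTGAAAACAGGCACGTAAACGCGAAGTG-3'
(b) 5'-UCUCGUAGAAUCCUGAAAACAGGCACGUAAACGCGAAGUG-3'

(a) The coding strand is the reverse complement of the template: complement GTGAAGCGCAAATGCACGGACAAAAGTCCTAAGATGCTCT, then reverse.
(b) mRNA has the coding-strand sequence with T→U.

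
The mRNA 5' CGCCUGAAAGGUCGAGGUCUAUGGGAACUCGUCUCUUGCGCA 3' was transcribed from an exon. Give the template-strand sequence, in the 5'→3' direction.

5'-TGCGCAAGAGACGAGTTCCCATAGACCTCGACCTTTCAGGCG-3'

Replace U with T to get the coding DNA strand: CGCCTGAAAGGTCGAGGTCTATGGGAACTCGTCTCTTGCGCA. The template strand is its reverse complement (complement GCGGACTTTCCAGCTCCAGATACCCTTGAGCAGAGAACGCGT, then reverse).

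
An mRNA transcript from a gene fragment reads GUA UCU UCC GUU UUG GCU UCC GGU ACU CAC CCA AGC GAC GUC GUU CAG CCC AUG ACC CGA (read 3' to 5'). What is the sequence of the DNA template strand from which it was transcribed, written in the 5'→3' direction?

Written 5'→3' the mRNA is AGCCCAGUACCCGACUUGCUGCAGCGAACCCACUCAUGGCCUUCGGUUUUGCCUUCUAUG, so the coding DNA strand is AGCCCAGTACCCGACTTGCTGCAGCGAACCCACTCATGGCCTTCGGTTTTGCCTTCTATG. The template is its reverse complement.

5'-CATAGAAGGCAAAACCGAAGGCCATGAGTGGGTTCGCTGCAGCAAGTCGGGTACTGGGCT-3'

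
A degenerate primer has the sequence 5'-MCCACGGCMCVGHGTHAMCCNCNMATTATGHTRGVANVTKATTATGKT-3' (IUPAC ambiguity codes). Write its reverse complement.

Standard pairs A↔T, G↔C; ambiguity codes pair R↔Y, M↔K, H↔D, V↔B, N↔N. Complement (KGGTGCCGKGBCDCADTKGGNGNKTAATACDAYCBTNBAMTAATACMA), then reverse for 5'→3'.

5'-AMCATAATMABNTBCYADCATAATKNGNGGKTDACDCBGKGCCGTGGK-3'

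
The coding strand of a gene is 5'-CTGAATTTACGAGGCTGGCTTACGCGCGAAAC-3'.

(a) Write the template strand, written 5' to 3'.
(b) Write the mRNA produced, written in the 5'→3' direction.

(a) The template strand is the reverse complement of the coding strand: complement GACTTAAATGCTCCGACCGAATGCGCGCTTTG, then reverse.
(b) mRNA matches the coding strand with T→U.

(a) 5'-GTTTCGCGCGTAAGCCAGCCTCGTAAATTCAG-3'
(b) 5'-CUGAAUUUACGAGGCUGGCUUACGCGCGAAAC-3'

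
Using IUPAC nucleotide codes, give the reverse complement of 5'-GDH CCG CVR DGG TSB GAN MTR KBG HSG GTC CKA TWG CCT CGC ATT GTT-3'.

Standard pairs A↔T, G↔C; ambiguity codes pair R↔Y, M↔K, W↔W, S↔S, B↔V, D↔H, N↔N. Complement (CHDGGCGBYHCCASVCTNKAYMVCDSCCAGGMTAWCGGAGCGTAACAA), then reverse for 5'→3'.

5′-AACAATGCGAGGCWATMGGACCSDCVMYAKNTCVSACCHYBGCGGDHC-3′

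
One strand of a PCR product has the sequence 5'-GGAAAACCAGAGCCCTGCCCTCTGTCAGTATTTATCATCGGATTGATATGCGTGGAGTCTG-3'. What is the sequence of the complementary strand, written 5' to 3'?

Pairing A↔T and G↔C gives CCTTTTGGTCTCGGGACGGGAGACAGTCATAAATAGTAGCCTAACTATACGCACCTCAGAC, running 3'→5'. Reverse for the 5'→3' convention.

5'-CAGACTCCACGCATATCAATCCGATGATAAATACTGACAGAGGGCAGGGCTCTGGTTTTCC-3'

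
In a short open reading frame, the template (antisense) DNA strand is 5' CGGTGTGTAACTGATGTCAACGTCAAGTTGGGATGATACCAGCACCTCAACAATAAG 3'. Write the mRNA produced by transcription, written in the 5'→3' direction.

5'-CUUAUUGUUGAGGUGCUGGUAUCAUCCCAACUUGACGUUGACAUCAGUUACACACCG-3'

The mRNA has the sequence of the coding strand (reverse complement of the template) with T→U. Reverse complement of CGGTGTGTAACTGATGTCAACGTCAAGTTGGGATGATACCAGCACCTCAACAATAAG is CTTATTGTTGAGGTGCTGGTATCATCCCAACTTGACGTTGACATCAGTTACACACCG; then T→U.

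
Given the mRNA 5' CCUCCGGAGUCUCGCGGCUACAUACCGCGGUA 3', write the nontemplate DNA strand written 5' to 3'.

5'-CCTCCGGAGTCTCGCGGCTACATACCGCGGTA-3'

The coding DNA strand has the same 5'→3' sequence as the mRNA with U replaced by T.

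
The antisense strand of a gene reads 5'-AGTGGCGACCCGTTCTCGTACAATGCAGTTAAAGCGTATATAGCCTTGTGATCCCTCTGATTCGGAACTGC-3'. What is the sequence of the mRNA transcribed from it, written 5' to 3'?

RNA polymerase reads the template 3'→5' and synthesizes mRNA 5'→3' by base-pairing (A→U, T→A, G↔C). The complement of the template is TCACCGCTGGGCAAGAGCATGTTACGTCAATTTCGCATATATCGGAACACTAGGGAGACTAAGCCTTGACG; antiparallel, so 5'→3' the coding strand is GCAGTTCCGAATCAGAGGGATCACAAGGCTATATACGCTTTAACTGCATTGTACGAGAACGGGTCGCCACT. Replace T with U for the mRNA.

5'-GCAGUUCCGAAUCAGAGGGAUCACAAGGCUAUAUACGCUUUAACUGCAUUGUACGAGAACGGGUCGCCACU-3'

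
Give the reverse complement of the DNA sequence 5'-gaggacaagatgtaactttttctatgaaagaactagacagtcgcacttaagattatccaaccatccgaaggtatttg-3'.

5'-CAAATACCTTCGGATGGTTGGATAATCTTAAGTGCGACTGTCTAGTTCTTTCATAGAAAAAGTTACATCTTGTCCTC-3'

Complement each base (A↔T, G↔C): CTCCTGTTCTACATTGAAAAAGATACTTTCTTGATCTGTCAGCGTGAATTCTAATAGGTTGGTAGGCTTCCATAAAC. Then reverse.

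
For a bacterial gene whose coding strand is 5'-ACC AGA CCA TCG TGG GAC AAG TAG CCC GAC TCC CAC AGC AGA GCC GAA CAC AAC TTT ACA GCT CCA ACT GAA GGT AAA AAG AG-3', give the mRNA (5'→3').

The mRNA is synthesized from the template strand, so it matches the coding strand with T replaced by U.

5'-ACCAGACCAUCGUGGGACAAGUAGCCCGACUCCCACAGCAGAGCCGAACACAACUUUACAGCUCCAACUGAAGGUAAAAAGAG-3'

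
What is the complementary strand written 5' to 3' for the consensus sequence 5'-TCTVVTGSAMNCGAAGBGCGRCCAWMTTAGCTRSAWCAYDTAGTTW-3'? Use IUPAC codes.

Standard pairs A↔T, G↔C; ambiguity codes pair R↔Y, M↔K, W↔W, S↔S, B↔V, D↔H, N↔N. Complement (AGABBACSTKNGCTTCVCGCYGGTWKAATCGAYSTWGTRHATCAAW), then reverse for 5'→3'.

5'-WAACTAHRTGWTSYAGCTAAKWTGGYCGCVCTTCGNKTSCABBAGA-3'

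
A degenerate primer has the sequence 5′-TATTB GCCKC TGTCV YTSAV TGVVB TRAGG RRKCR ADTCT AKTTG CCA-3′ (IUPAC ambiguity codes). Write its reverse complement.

5'-TGGCAAMTAGAHTYGMYYCCTYAVBBCABTSARBGACAGMGGCVAATA-3'

Standard pairs A↔T, G↔C; ambiguity codes pair R↔Y, K↔M, S↔S, B↔V, D↔H. Complement (ATAAVCGGMGACAGBRASTBACBBVAYTCCYYMGYTHAGATMAACGGT), then reverse for 5'→3'.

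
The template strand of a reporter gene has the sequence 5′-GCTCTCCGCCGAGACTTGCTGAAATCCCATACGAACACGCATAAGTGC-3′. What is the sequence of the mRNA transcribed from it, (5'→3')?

5'-GCACUUAUGCGUGUUCGUAUGGGAUUUCAGCAAGUCUCGGCGGAGAGC-3'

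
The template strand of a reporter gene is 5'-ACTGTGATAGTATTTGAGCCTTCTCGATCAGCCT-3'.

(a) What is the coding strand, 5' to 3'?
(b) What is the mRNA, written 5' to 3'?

(a) The coding strand is the reverse complement of the template: complement TGACACTATCATAAACTCGGAAGAGCTAGTCGGA, then reverse.
(b) mRNA has the coding-strand sequence with T→U.

(a) 5'-AGGCTGATCGAGAAGGCTCAAATACTATCACAGT-3'
(b) 5'-AGGCUGAUCGAGAAGGCUCAAAUACUAUCACAGU-3'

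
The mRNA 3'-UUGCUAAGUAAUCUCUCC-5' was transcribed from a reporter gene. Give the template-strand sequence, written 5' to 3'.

Written 5'→3' the mRNA is CCUCUCUAAUGAAUCGUU, so the coding DNA strand is CCTCTCTAATGAATCGTT. The template is its reverse complement.

5′-AACGATTCATTAGAGAGG-3′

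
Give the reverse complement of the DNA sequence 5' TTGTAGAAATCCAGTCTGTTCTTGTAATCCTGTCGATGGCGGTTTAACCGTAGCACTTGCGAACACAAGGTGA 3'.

Reading the sequence 3'→5' and pairing each base (A↔T, G↔C) gives the reverse complement directly.

5'-TCACCTTGTGTTCGCAAGTGCTACGGTTAAACCGCCATCGACAGGATTACAAGAACAGACTGGATTTCTACAA-3'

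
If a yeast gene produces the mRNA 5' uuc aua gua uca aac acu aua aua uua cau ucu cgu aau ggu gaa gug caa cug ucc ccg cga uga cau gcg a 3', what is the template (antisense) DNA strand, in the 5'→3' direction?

5′-TCGCATGTCATCGCGGGGACAGTTGCACTTCACCATTACGAGAATGTAATATTATAGTGTTTGATACTATGAA-3′

Replace U with T to get the coding DNA strand: TTCATAGTATCAAACACTATAATATTACATTCTCGTAATGGTGAAGTGCAACTGTCCCCGCGATGACATGCGA. The template strand is its reverse complement (complement AAGTATCATAGTTTGTGATATTATAATGTAAGAGCATTACCACTTCACGTTGACAGGGGCGCTACTGTACGCT, then reverse).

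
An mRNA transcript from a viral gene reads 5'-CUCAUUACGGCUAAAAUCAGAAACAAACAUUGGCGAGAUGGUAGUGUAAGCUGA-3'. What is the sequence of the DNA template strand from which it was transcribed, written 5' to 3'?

Replace U with T to get the coding DNA strand: CTCATTACGGCTAAAATCAGAAACAAACATTGGCGAGATGGTAGTGTAAGCTGA. The template strand is its reverse complement (complement GAGTAATGCCGATTTTAGTCTTTGTTTGTAACCGCTCTACCATCACATTCGACT, then reverse).

5'-TCAGCTTACACTACCATCTCGCCAATGTTTGTTTCTGATTTTAGCCGTAATGAG-3'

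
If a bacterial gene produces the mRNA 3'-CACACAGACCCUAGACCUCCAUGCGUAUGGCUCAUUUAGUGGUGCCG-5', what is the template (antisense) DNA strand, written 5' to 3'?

5'-GTGTGTCTGGGATCTGGAGGTACGCATACCGAGTAAATCACCACGGC-3'

Written 5'→3' the mRNA is GCCGUGGUGAUUUACUCGGUAUGCGUACCUCCAGAUCCCAGACACAC, so the coding DNA strand is GCCGTGGTGATTTACTCGGTATGCGTACCTCCAGATCCCAGACACAC. The template is its reverse complement.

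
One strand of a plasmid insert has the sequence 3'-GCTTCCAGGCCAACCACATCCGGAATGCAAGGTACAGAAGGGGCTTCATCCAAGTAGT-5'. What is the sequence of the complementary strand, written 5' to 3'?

The strand is given 3'→5', so its complement runs 5'→3' in the same left-to-right order: pair each base A↔T, G↔C.

5'-CGAAGGTCCGGTTGGTGTAGGCCTTACGTTCCATGTCTTCCCCGAAGTAGGTTCATCA-3'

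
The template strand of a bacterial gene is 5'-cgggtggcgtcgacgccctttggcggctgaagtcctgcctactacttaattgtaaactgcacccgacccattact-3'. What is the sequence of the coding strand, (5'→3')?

5'-AGTAATGGGTCGGGTGCAGTTTACAATTAAGTAGTAGGCAGGACTTCAGCCGCCAAAGGGCGTCGACGCCACCCG-3'

The coding strand is complementary and antiparallel to the template: take the complement (A↔T, G↔C) and reverse.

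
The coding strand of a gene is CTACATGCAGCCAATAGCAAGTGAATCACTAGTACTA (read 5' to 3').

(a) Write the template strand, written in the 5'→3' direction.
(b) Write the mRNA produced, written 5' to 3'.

(a) 5'-TAGTACTAGTGATTCACTTGCTATTGGCTGCATGTAG-3'
(b) 5'-CUACAUGCAGCCAAUAGCAAGUGAAUCACUAGUACUA-3'

(a) The template strand is the reverse complement of the coding strand: complement GATGTACGTCGGTTATCGTTCACTTAGTGATCATGAT, then reverse.
(b) mRNA matches the coding strand with T→U.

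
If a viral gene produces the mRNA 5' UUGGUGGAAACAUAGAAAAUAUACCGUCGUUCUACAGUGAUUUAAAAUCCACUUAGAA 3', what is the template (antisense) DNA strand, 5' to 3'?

5'-TTCTAAGTGGATTTTAAATCACTGTAGAACGACGGTATATTTTCTATGTTTCCACCAA-3'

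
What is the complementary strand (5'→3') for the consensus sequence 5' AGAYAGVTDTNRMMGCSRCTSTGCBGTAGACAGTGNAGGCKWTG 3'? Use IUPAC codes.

5′-CAWMGCCTNCACTGTCTACVGCASAGYSGCKKYNAHABCTRTCT-3′

Standard pairs A↔T, G↔C; ambiguity codes pair R↔Y, M↔K, W↔W, S↔S, B↔V, D↔H, N↔N. Complement (TCTRTCBAHANYKKCGSYGASACGVCATCTGTCACNTCCGMWAC), then reverse for 5'→3'.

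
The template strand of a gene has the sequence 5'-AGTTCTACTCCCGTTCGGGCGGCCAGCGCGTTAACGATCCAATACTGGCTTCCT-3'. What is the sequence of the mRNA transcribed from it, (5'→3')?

5′-AGGAAGCCAGUAUUGGAUCGUUAACGCGCUGGCCGCCCGAACGGGAGUAGAACU-3′

RNA polymerase reads the template 3'→5' and synthesizes mRNA 5'→3' by base-pairing (A→U, T→A, G↔C). The complement of the template is TCAAGATGAGGGCAAGCCCGCCGGTCGCGCAATTGCTAGGTTATGACCGAAGGA; antiparallel, so 5'→3' the coding strand is AGGAAGCCAGTATTGGATCGTTAACGCGCTGGCCGCCCGAACGGGAGTAGAACT. Replace T with U for the mRNA.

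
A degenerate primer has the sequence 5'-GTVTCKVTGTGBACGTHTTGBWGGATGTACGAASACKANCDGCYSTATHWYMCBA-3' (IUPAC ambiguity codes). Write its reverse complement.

5'-TVGKRWDATASRGCHGNTMGTSTTCGTACATCCWVCAADACGTVCACABMGABAC-3'

Standard pairs A↔T, G↔C; ambiguity codes pair Y↔R, M↔K, W↔W, S↔S, B↔V, D↔H, N↔N. Complement (CABAGMBACACVTGCADAACVWCCTACATGCTTSTGMTNGHCGRSATADWRKGVT), then reverse for 5'→3'.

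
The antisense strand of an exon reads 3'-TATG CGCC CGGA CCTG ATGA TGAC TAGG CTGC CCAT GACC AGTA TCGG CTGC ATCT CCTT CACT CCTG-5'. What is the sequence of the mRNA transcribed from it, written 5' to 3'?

Reading the template 3'→5' as shown, RNA polymerase pairs each base (A→U, T→A, G↔C) to build mRNA 5'→3' directly.

5'-AUACGCGGGCCUGGACUACUACUGAUCCGACGGGUACUGGUCAUAGCCGACGUAGAGGAAGUGAGGAC-3'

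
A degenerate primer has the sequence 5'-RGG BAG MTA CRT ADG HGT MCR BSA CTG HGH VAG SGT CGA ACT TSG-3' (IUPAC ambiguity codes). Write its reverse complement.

5'-CSAAGTTCGACSCTBDCDCAGTSVYGKACDCHTAYGTAKCTVCCY-3'

Standard pairs A↔T, G↔C; ambiguity codes pair R↔Y, M↔K, S↔S, B↔V, D↔H. Complement (YCCVTCKATGYATHCDCAKGYVSTGACDCDBTCSCAGCTTGAASC), then reverse for 5'→3'.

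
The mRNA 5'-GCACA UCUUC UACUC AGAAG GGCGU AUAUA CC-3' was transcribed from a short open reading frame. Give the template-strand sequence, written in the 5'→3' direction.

Replace U with T to get the coding DNA strand: GCACATCTTCTACTCAGAAGGGCGTATATACC. The template strand is its reverse complement (complement CGTGTAGAAGATGAGTCTTCCCGCATATATGG, then reverse).

5'-GGTATATACGCCCTTCTGAGTAGAAGATGTGC-3'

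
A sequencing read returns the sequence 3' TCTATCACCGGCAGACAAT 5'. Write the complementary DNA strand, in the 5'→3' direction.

5′-AGATAGTGGCCGTCTGTTA-3′

The strand is given 3'→5', so its complement runs 5'→3' in the same left-to-right order: pair each base A↔T, G↔C.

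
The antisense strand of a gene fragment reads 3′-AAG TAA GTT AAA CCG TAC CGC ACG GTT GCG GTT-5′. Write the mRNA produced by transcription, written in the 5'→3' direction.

Reading the template 3'→5' as shown, RNA polymerase pairs each base (A→U, T→A, G↔C) to build mRNA 5'→3' directly.

5'-UUCAUUCAAUUUGGCAUGGCGUGCCAACGCCAA-3'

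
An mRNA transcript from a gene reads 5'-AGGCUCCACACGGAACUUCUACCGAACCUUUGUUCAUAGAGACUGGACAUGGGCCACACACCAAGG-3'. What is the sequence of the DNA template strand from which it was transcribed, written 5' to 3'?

Replace U with T to get the coding DNA strand: AGGCTCCACACGGAACTTCTACCGAACCTTTGTTCATAGAGACTGGACATGGGCCACACACCAAGG. The template strand is its reverse complement (complement TCCGAGGTGTGCCTTGAAGATGGCTTGGAAACAAGTATCTCTGACCTGTACCCGGTGTGTGGTTCC, then reverse).

5'-CCTTGGTGTGTGGCCCATGTCCAGTCTCTATGAACAAAGGTTCGGTAGAAGTTCCGTGTGGAGCCT-3'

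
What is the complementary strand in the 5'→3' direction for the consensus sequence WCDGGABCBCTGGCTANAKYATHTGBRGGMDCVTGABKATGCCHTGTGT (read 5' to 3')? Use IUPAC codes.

5'-ACACADGGCATMVTCABGHKCCYVCADATRMTNTAGCCAGVGVTCCHGW-3'

Standard pairs A↔T, G↔C; ambiguity codes pair R↔Y, M↔K, W↔W, B↔V, D↔H, N↔N. Complement (WGHCCTVGVGACCGATNTMRTADACVYCCKHGBACTVMTACGGDACACA), then reverse for 5'→3'.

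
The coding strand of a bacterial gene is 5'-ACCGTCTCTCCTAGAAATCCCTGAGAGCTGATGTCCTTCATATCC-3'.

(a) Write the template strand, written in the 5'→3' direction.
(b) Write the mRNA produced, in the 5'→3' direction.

(a) The template strand is the reverse complement of the coding strand: complement TGGCAGAGAGGATCTTTAGGGACTCTCGACTACAGGAAGTATAGG, then reverse.
(b) mRNA matches the coding strand with T→U.

(a) 5′-GGATATGAAGGACATCAGCTCTCAGGGATTTCTAGGAGAGACGGT-3′
(b) 5'-ACCGUCUCUCCUAGAAAUCCCUGAGAGCUGAUGUCCUUCAUAUCC-3'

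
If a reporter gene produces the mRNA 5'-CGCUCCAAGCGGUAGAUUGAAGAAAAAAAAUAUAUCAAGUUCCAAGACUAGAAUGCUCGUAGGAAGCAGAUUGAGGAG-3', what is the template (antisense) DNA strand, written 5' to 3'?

5'-CTCCTCAATCTGCTTCCTACGAGCATTCTAGTCTTGGAACTTGATATATTTTTTTTCTTCAATCTACCGCTTGGAGCG-3'

Replace U with T to get the coding DNA strand: CGCTCCAAGCGGTAGATTGAAGAAAAAAAATATATCAAGTTCCAAGACTAGAATGCTCGTAGGAAGCAGATTGAGGAG. The template strand is its reverse complement (complement GCGAGGTTCGCCATCTAACTTCTTTTTTTTATATAGTTCAAGGTTCTGATCTTACGAGCATCCTTCGTCTAACTCCTC, then reverse).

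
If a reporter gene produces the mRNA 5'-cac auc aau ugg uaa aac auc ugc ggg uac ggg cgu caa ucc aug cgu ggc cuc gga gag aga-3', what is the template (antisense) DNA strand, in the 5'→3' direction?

5'-TCTCTCTCCGAGGCCACGCATGGATTGACGCCCGTACCCGCAGATGTTTTACCAATTGATGTG-3'

Replace U with T to get the coding DNA strand: CACATCAATTGGTAAAACATCTGCGGGTACGGGCGTCAATCCATGCGTGGCCTCGGAGAGAGA. The template strand is its reverse complement (complement GTGTAGTTAACCATTTTGTAGACGCCCATGCCCGCAGTTAGGTACGCACCGGAGCCTCTCTCT, then reverse).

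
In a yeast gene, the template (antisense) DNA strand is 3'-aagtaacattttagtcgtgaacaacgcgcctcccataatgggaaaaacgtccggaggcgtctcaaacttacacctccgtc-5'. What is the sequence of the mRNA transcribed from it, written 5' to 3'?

Reading the template 3'→5' as shown, RNA polymerase pairs each base (A→U, T→A, G↔C) to build mRNA 5'→3' directly.

5'-UUCAUUGUAAAAUCAGCACUUGUUGCGCGGAGGGUAUUACCCUUUUUGCAGGCCUCCGCAGAGUUUGAAUGUGGAGGCAG-3'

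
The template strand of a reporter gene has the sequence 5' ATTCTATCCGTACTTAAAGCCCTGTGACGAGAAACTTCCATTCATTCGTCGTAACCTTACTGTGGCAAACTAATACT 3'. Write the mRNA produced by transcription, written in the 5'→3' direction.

The mRNA has the sequence of the coding strand (reverse complement of the template) with T→U. Reverse complement of ATTCTATCCGTACTTAAAGCCCTGTGACGAGAAACTTCCATTCATTCGTCGTAACCTTACTGTGGCAAACTAATACT is AGTATTAGTTTGCCACAGTAAGGTTACGACGAATGAATGGAAGTTTCTCGTCACAGGGCTTTAAGTACGGATAGAAT; then T→U.

5'-AGUAUUAGUUUGCCACAGUAAGGUUACGACGAAUGAAUGGAAGUUUCUCGUCACAGGGCUUUAAGUACGGAUAGAAU-3'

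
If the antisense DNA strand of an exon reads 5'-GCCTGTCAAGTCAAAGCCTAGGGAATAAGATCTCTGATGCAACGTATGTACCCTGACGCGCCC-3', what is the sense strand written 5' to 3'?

5′-GGGCGCGTCAGGGTACATACGTTGCATCAGAGATCTTATTCCCTAGGCTTTGACTTGACAGGC-3′

The coding strand is complementary and antiparallel to the template: take the complement (A↔T, G↔C) and reverse.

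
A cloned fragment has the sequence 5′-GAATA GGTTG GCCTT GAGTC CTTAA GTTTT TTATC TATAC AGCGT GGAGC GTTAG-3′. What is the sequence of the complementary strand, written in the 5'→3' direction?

The complement of GAATAGGTTGGCCTTGAGTCCTTAAGTTTTTTATCTATACAGCGTGGAGCGTTAG is CTTATCCAACCGGAACTCAGGAATTCAAAAAATAGATATGTCGCACCTCGCAATC (A↔T, G↔C). DNA strands are antiparallel, so the complementary strand runs 3'→5'; reversing gives the 5'→3' form.

5′-CTAACGCTCCACGCTGTATAGATAAAAAACTTAAGGACTCAAGGCCAACCTATTC-3′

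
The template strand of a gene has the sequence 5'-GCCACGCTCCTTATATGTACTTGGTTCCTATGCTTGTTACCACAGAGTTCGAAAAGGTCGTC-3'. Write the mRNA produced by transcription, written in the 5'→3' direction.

RNA polymerase reads the template 3'→5' and synthesizes mRNA 5'→3' by base-pairing (A→U, T→A, G↔C). The complement of the template is CGGTGCGAGGAATATACATGAACCAAGGATACGAACAATGGTGTCTCAAGCTTTTCCAGCAG; antiparallel, so 5'→3' the coding strand is GACGACCTTTTCGAACTCTGTGGTAACAAGCATAGGAACCAAGTACATATAAGGAGCGTGGC. Replace T with U for the mRNA.

5'-GACGACCUUUUCGAACUCUGUGGUAACAAGCAUAGGAACCAAGUACAUAUAAGGAGCGUGGC-3'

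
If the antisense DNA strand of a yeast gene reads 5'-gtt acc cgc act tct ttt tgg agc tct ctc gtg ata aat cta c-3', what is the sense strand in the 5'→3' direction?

5′-GTAGATTTATCACGAGAGAGCTCCAAAAAGAAGTGCGGGTAAC-3′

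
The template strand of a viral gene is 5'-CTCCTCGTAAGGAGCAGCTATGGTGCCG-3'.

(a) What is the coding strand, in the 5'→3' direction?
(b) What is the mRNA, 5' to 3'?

(a) 5'-CGGCACCATAGCTGCTCCTTACGAGGAG-3'
(b) 5'-CGGCACCAUAGCUGCUCCUUACGAGGAG-3'

(a) The coding strand is the reverse complement of the template: complement GAGGAGCATTCCTCGTCGATACCACGGC, then reverse.
(b) mRNA has the coding-strand sequence with T→U.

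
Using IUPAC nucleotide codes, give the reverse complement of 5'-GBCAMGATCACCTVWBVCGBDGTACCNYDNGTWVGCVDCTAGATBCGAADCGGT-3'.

5'-ACCGHTTCGVATCTAGHBGCBWACNHRNGGTACHVCGBVWBAGGTGATCKTGVC-3'

Standard pairs A↔T, G↔C; ambiguity codes pair Y↔R, M↔K, W↔W, B↔V, D↔H, N↔N. Complement (CVGTKCTAGTGGABWVBGCVHCATGGNRHNCAWBCGBHGATCTAVGCTTHGCCA), then reverse for 5'→3'.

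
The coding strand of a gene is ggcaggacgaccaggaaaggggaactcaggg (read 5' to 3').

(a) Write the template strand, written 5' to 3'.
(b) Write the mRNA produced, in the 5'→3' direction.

(a) The template strand is the reverse complement of the coding strand: complement CCGTCCTGCTGGTCCTTTCCCCTTGAGTCCC, then reverse.
(b) mRNA matches the coding strand with T→U.

(a) 5'-CCCTGAGTTCCCCTTTCCTGGTCGTCCTGCC-3'
(b) 5'-GGCAGGACGACCAGGAAAGGGGAACUCAGGG-3'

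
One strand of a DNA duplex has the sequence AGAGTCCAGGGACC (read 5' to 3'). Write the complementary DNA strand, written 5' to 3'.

5'-GGTCCCTGGACTCT-3'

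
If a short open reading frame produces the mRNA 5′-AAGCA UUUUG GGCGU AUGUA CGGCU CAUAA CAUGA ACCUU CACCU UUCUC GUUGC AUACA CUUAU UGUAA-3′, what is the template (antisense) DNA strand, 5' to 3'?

5′-TTACAATAAGTGTATGCAACGAGAAAGGTGAAGGTTCATGTTATGAGCCGTACATACGCCCAAAATGCTT-3′

Replace U with T to get the coding DNA strand: AAGCATTTTGGGCGTATGTACGGCTCATAACATGAACCTTCACCTTTCTCGTTGCATACACTTATTGTAA. The template strand is its reverse complement (complement TTCGTAAAACCCGCATACATGCCGAGTATTGTACTTGGAAGTGGAAAGAGCAACGTATGTGAATAACATT, then reverse).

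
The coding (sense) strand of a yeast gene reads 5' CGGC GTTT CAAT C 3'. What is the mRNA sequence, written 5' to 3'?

5'-CGGCGUUUCAAUC-3'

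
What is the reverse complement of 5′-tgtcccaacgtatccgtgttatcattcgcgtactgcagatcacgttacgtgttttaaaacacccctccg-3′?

Complement each base (A↔T, G↔C): ACAGGGTTGCATAGGCACAATAGTAAGCGCATGACGTCTAGTGCAATGCACAAAATTTTGTGGGGAGGC. Then reverse.

5'-CGGAGGGGTGTTTTAAAACACGTAACGTGATCTGCAGTACGCGAATGATAACACGGATACGTTGGGACA-3'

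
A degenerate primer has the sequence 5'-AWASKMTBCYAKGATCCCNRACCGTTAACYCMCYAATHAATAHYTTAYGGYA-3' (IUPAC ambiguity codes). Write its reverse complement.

Standard pairs A↔T, G↔C; ambiguity codes pair R↔Y, M↔K, W↔W, S↔S, B↔V, H↔D, N↔N. Complement (TWTSMKAVGRTMCTAGGGNYTGGCAATTGRGKGRTTADTTATDRAATRCCRT), then reverse for 5'→3'.

5′-TRCCRTAARDTATTDATTRGKGRGTTAACGGTYNGGGATCMTRGVAKMSTWT-3′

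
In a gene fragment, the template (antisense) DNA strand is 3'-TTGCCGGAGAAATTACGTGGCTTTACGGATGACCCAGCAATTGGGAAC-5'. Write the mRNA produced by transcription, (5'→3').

Reading the template 3'→5' as shown, RNA polymerase pairs each base (A→U, T→A, G↔C) to build mRNA 5'→3' directly.

5'-AACGGCCUCUUUAAUGCACCGAAAUGCCUACUGGGUCGUUAACCCUUG-3'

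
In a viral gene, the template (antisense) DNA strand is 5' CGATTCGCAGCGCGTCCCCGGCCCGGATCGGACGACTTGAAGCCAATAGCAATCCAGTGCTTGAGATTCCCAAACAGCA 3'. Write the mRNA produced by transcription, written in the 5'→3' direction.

The mRNA has the sequence of the coding strand (reverse complement of the template) with T→U. Reverse complement of CGATTCGCAGCGCGTCCCCGGCCCGGATCGGACGACTTGAAGCCAATAGCAATCCAGTGCTTGAGATTCCCAAACAGCA is TGCTGTTTGGGAATCTCAAGCACTGGATTGCTATTGGCTTCAAGTCGTCCGATCCGGGCCGGGGACGCGCTGCGAATCG; then T→U.

5'-UGCUGUUUGGGAAUCUCAAGCACUGGAUUGCUAUUGGCUUCAAGUCGUCCGAUCCGGGCCGGGGACGCGCUGCGAAUCG-3'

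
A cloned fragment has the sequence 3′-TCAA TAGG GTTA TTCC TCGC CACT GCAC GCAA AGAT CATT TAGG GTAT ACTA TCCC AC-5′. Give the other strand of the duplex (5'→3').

5′-AGTTATCCCAATAAGGAGCGGTGACGTGCGTTTCTAGTAAATCCCATATGATAGGGTG-3′

The strand is given 3'→5', so its complement runs 5'→3' in the same left-to-right order: pair each base A↔T, G↔C.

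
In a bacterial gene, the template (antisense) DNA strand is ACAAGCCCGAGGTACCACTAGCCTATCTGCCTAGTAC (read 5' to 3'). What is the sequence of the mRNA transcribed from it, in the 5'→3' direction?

RNA polymerase reads the template 3'→5' and synthesizes mRNA 5'→3' by base-pairing (A→U, T→A, G↔C). The complement of the template is TGTTCGGGCTCCATGGTGATCGGATAGACGGATCATG; antiparallel, so 5'→3' the coding strand is GTACTAGGCAGATAGGCTAGTGGTACCTCGGGCTTGT. Replace T with U for the mRNA.

5'-GUACUAGGCAGAUAGGCUAGUGGUACCUCGGGCUUGU-3'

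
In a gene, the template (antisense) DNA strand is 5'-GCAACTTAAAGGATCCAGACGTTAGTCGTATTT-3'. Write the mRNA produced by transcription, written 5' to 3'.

5'-AAAUACGACUAACGUCUGGAUCCUUUAAGUUGC-3'

RNA polymerase reads the template 3'→5' and synthesizes mRNA 5'→3' by base-pairing (A→U, T→A, G↔C). The complement of the template is CGTTGAATTTCCTAGGTCTGCAATCAGCATAAA; antiparallel, so 5'→3' the coding strand is AAATACGACTAACGTCTGGATCCTTTAAGTTGC. Replace T with U for the mRNA.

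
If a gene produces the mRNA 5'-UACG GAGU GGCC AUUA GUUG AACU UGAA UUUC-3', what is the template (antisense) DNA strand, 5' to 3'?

5'-GAAATTCAAGTTCAACTAATGGCCACTCCGTA-3'

Replace U with T to get the coding DNA strand: TACGGAGTGGCCATTAGTTGAACTTGAATTTC. The template strand is its reverse complement (complement ATGCCTCACCGGTAATCAACTTGAACTTAAAG, then reverse).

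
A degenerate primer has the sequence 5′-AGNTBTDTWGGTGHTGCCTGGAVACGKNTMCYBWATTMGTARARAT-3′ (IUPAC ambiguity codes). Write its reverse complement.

5'-ATYTYTACKAATWVRGKANMCGTBTCCAGGCADCACCWAHAVANCT-3'

Standard pairs A↔T, G↔C; ambiguity codes pair R↔Y, M↔K, W↔W, B↔V, D↔H, N↔N. Complement (TCNAVAHAWCCACDACGGACCTBTGCMNAKGRVWTAAKCATYTYTA), then reverse for 5'→3'.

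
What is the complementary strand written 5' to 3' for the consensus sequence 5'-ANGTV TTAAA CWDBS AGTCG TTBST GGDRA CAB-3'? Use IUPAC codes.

5′-VTGTYHCCASVAACGACTSVHWGTTTAABACNT-3′

Standard pairs A↔T, G↔C; ambiguity codes pair R↔Y, W↔W, S↔S, B↔V, D↔H, N↔N. Complement (TNCABAATTTGWHVSTCAGCAAVSACCHYTGTV), then reverse for 5'→3'.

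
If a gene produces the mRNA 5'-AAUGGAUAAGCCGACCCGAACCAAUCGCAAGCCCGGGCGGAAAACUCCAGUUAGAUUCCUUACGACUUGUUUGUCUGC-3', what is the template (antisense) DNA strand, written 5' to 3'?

5′-GCAGACAAACAAGTCGTAAGGAATCTAACTGGAGTTTTCCGCCCGGGCTTGCGATTGGTTCGGGTCGGCTTATCCATT-3′

Replace U with T to get the coding DNA strand: AATGGATAAGCCGACCCGAACCAATCGCAAGCCCGGGCGGAAAACTCCAGTTAGATTCCTTACGACTTGTTTGTCTGC. The template strand is its reverse complement (complement TTACCTATTCGGCTGGGCTTGGTTAGCGTTCGGGCCCGCCTTTTGAGGTCAATCTAAGGAATGCTGAACAAACAGACG, then reverse).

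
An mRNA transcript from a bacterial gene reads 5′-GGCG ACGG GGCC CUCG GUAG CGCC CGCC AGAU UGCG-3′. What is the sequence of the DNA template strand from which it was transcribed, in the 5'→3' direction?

Replace U with T to get the coding DNA strand: GGCGACGGGGCCCTCGGTAGCGCCCGCCAGATTGCG. The template strand is its reverse complement (complement CCGCTGCCCCGGGAGCCATCGCGGGCGGTCTAACGC, then reverse).

5'-CGCAATCTGGCGGGCGCTACCGAGGGCCCCGTCGCC-3'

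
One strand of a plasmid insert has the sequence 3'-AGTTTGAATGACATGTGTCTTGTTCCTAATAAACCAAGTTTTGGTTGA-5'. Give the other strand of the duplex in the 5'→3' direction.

5'-TCAAACTTACTGTACACAGAACAAGGATTATTTGGTTCAAAACCAACT-3'

The strand is given 3'→5', so its complement runs 5'→3' in the same left-to-right order: pair each base A↔T, G↔C.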